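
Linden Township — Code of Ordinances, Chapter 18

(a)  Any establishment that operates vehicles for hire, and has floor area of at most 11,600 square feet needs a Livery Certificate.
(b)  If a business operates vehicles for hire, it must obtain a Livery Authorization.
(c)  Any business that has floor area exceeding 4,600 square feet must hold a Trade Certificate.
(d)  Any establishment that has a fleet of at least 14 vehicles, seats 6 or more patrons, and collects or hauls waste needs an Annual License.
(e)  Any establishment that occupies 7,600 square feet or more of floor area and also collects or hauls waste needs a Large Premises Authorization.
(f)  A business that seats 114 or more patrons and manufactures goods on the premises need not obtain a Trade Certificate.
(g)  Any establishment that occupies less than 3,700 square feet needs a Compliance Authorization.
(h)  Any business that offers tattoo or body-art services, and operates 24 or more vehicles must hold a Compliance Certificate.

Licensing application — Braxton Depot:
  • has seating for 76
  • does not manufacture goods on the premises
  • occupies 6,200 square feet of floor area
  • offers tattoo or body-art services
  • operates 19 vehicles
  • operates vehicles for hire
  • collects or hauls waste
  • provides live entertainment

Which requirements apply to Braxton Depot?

Annual License, Livery Authorization, Livery Certificate, Trade Certificate

(a) operates vehicles for hire; floor area 6,200 square feet ≤ 11,600 square feet → Livery Certificate required.
(b) operates vehicles for hire → Livery Authorization required.
(c) floor area 6,200 square feet > 4,600 square feet → Trade Certificate required.
(d) vehicles 19 ≥ 14; seating 76 ≥ 6; collects or hauls waste → Annual License required.
(e) floor area 6,200 square feet < 7,600 square feet; collects or hauls waste → Large Premises Authorization not required.
(f) seating 76 < 114; does not manufacture goods on the premises → Trade Certificate exemption does not apply.
(g) floor area 6,200 square feet ≥ 3,700 square feet → Compliance Authorization not required.
(h) offers tattoo or body-art services; vehicles 19 < 24 → Compliance Certificate not required.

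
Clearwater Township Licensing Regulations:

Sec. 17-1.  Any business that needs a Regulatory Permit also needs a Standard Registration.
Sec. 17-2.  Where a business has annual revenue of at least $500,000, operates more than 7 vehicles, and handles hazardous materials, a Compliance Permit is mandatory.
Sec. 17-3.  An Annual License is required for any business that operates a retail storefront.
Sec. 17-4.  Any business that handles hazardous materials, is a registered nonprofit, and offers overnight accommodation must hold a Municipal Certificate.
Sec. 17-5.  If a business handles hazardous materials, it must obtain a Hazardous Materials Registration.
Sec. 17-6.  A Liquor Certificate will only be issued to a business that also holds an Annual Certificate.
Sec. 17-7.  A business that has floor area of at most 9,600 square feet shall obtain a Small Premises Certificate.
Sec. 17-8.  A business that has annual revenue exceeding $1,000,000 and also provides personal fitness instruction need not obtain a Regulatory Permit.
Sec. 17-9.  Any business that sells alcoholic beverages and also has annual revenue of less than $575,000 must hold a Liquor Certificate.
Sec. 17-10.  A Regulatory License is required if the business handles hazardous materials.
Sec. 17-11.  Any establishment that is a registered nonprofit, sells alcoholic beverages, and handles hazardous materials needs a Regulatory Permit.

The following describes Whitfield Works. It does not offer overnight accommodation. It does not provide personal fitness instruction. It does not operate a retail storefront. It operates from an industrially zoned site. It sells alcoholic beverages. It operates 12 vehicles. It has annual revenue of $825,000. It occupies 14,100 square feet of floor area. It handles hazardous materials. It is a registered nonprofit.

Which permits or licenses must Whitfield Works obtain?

Sec. 17-1. Regulatory Permit is required → Standard Registration also required.
Sec. 17-2. revenue $825,000 ≥ $500,000; vehicles 12 > 7; handles hazardous materials → Compliance Permit required.
Sec. 17-3. does not operate a retail storefront → Annual License not required.
Sec. 17-4. handles hazardous materials; is a registered nonprofit; does not offer overnight accommodation → Municipal Certificate not required.
Sec. 17-5. handles hazardous materials → Hazardous Materials Registration required.
Sec. 17-6. Liquor Certificate is not required → no effect.
Sec. 17-7. floor area 14,100 square feet > 9,600 square feet → Small Premises Certificate not required.
Sec. 17-8. revenue $825,000 ≤ $1,000,000; does not provide personal fitness instruction → Regulatory Permit exemption does not apply.
Sec. 17-9. sells alcoholic beverages; revenue $825,000 ≥ $575,000 → Liquor Certificate not required.
Sec. 17-10. handles hazardous materials → Regulatory License required.
Sec. 17-11. is a registered nonprofit; sells alcoholic beverages; handles hazardous materials → Regulatory Permit required.

Compliance Permit, Hazardous Materials Registration, Regulatory License, Regulatory Permit, Standard Registration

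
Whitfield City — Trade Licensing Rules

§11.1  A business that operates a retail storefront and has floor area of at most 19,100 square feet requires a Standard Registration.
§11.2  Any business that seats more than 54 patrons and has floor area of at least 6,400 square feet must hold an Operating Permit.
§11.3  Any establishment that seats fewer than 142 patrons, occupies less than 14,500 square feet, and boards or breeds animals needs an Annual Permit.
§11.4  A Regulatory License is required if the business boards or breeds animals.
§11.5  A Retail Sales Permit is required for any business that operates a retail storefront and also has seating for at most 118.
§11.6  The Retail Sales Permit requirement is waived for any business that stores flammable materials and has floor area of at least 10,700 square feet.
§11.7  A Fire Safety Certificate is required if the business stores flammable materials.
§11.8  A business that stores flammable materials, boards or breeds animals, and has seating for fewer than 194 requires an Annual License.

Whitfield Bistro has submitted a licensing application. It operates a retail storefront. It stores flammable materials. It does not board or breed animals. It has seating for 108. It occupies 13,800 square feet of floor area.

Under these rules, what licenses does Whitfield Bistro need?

§11.1 operates a retail storefront; floor area 13,800 square feet ≤ 19,100 square feet → Standard Registration required.
§11.2 seating 108 > 54; floor area 13,800 square feet ≥ 6,400 square feet → Operating Permit required.
§11.3 seating 108 < 142; floor area 13,800 square feet < 14,500 square feet; does not board or breed animals → Annual Permit not required.
§11.4 does not board or breed animals → Regulatory License not required.
§11.5 operates a retail storefront; seating 108 ≤ 118 → Retail Sales Permit required.
§11.6 stores flammable materials; floor area 13,800 square feet ≥ 10,700 square feet → exempt from Retail Sales Permit.
§11.7 stores flammable materials → Fire Safety Certificate required.
§11.8 stores flammable materials; does not board or breed animals; seating 108 < 194 → Annual License not required.

Fire Safety Certificate, Operating Permit, Standard Registration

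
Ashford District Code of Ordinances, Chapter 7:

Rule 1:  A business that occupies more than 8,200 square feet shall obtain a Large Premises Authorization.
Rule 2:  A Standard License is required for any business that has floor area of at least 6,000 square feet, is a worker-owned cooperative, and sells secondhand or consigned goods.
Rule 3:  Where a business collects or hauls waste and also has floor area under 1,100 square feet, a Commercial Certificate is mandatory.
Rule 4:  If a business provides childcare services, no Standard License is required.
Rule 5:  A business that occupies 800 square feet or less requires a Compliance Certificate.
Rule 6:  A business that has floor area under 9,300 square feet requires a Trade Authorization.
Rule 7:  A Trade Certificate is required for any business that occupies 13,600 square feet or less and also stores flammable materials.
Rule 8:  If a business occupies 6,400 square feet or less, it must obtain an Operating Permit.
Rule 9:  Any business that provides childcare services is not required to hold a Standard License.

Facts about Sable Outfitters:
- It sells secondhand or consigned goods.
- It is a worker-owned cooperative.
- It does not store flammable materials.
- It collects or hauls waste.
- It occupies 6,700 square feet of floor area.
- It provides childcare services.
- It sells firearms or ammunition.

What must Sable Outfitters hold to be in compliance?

Rule 1: floor area 6,700 square feet ≤ 8,200 square feet → Large Premises Authorization not required.
Rule 2: floor area 6,700 square feet ≥ 6,000 square feet; is a worker-owned cooperative; sells secondhand or consigned goods → Standard License required.
Rule 3: collects or hauls waste; floor area 6,700 square feet ≥ 1,100 square feet → Commercial Certificate not required.
Rule 4: provides childcare services → exempt from Standard License.
Rule 5: floor area 6,700 square feet > 800 square feet → Compliance Certificate not required.
Rule 6: floor area 6,700 square feet < 9,300 square feet → Trade Authorization required.
Rule 7: floor area 6,700 square feet ≤ 13,600 square feet; does not store flammable materials → Trade Certificate not required.
Rule 8: floor area 6,700 square feet > 6,400 square feet → Operating Permit not required.
Rule 9: provides childcare services → exempt from Standard License.

Trade Authorization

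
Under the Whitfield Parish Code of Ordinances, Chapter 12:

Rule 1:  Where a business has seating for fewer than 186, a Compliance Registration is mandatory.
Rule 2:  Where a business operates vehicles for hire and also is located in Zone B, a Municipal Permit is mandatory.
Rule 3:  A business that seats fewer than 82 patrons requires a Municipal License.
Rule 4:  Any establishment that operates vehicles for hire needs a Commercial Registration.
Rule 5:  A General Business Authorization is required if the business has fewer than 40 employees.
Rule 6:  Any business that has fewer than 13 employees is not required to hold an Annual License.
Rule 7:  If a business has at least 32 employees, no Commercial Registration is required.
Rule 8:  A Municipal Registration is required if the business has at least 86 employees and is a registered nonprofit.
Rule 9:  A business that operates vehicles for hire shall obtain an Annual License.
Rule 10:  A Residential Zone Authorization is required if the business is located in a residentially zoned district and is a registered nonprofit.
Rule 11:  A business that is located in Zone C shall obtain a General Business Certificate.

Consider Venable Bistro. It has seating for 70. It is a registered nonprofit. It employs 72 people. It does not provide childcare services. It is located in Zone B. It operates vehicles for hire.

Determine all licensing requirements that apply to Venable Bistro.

Annual License, Compliance Registration, Municipal License, Municipal Permit

Rule 1: seating 70 < 186 → Compliance Registration required.
Rule 2: operates vehicles for hire; is located in Zone B → Municipal Permit required.
Rule 3: seating 70 < 82 → Municipal License required.
Rule 4: operates vehicles for hire → Commercial Registration required.
Rule 5: employees 72 ≥ 40 → General Business Authorization not required.
Rule 6: employees 72 ≥ 13 → Annual License exemption does not apply.
Rule 7: employees 72 ≥ 32 → exempt from Commercial Registration.
Rule 8: employees 72 < 86; is a registered nonprofit → Municipal Registration not required.
Rule 9: operates vehicles for hire → Annual License required.
Rule 10: is located in Zone B (not: is located in a residentially zoned district); is a registered nonprofit → Residential Zone Authorization not required.
Rule 11: is located in Zone B (not: is located in Zone C) → General Business Certificate not required.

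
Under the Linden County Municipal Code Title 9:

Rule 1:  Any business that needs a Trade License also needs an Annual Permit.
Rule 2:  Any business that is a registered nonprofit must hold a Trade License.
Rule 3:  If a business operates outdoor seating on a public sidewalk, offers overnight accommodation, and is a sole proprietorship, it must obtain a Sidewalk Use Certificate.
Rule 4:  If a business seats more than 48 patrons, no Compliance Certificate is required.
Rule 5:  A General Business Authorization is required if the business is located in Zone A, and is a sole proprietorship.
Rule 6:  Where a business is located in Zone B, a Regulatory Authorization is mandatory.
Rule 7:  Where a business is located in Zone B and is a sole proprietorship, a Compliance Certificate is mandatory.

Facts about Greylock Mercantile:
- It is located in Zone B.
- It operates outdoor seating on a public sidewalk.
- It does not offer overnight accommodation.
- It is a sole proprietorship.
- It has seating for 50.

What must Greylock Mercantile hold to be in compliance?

Regulatory Authorization

Rule 1: Trade License is not required → no effect.
Rule 2: is a sole proprietorship (not: is a registered nonprofit) → Trade License not required.
Rule 3: operates outdoor seating on a public sidewalk; does not offer overnight accommodation; is a sole proprietorship → Sidewalk Use Certificate not required.
Rule 4: seating 50 > 48 → exempt from Compliance Certificate.
Rule 5: is located in Zone B (not: is located in Zone A); is a sole proprietorship → General Business Authorization not required.
Rule 6: is located in Zone B → Regulatory Authorization required.
Rule 7: is located in Zone B; is a sole proprietorship → Compliance Certificate required.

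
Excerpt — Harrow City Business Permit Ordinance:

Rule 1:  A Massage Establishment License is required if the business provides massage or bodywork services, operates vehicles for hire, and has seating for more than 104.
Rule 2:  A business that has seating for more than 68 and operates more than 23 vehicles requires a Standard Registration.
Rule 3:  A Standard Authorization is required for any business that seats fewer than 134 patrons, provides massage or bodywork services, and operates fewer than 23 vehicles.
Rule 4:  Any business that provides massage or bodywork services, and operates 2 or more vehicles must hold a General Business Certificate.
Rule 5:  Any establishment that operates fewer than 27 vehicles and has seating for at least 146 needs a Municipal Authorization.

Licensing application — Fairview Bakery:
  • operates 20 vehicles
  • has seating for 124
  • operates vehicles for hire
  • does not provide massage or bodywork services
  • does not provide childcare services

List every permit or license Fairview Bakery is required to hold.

Rule 1: does not provide massage or bodywork services; operates vehicles for hire; seating 124 > 104 → Massage Establishment License not required.
Rule 2: seating 124 > 68; vehicles 20 ≤ 23 → Standard Registration not required.
Rule 3: seating 124 < 134; does not provide massage or bodywork services; vehicles 20 < 23 → Standard Authorization not required.
Rule 4: does not provide massage or bodywork services; vehicles 20 ≥ 2 → General Business Certificate not required.
Rule 5: vehicles 20 < 27; seating 124 < 146 → Municipal Authorization not required.

None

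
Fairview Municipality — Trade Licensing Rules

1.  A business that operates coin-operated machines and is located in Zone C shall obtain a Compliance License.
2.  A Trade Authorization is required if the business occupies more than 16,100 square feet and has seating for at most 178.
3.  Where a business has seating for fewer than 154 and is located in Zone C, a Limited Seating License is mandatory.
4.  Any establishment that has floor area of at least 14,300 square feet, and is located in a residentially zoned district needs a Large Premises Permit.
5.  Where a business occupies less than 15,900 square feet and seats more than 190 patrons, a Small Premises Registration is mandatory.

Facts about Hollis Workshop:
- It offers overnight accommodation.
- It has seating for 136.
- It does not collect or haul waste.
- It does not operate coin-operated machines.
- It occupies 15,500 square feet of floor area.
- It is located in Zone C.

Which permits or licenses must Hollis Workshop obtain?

1. does not operate coin-operated machines; is located in Zone C → Compliance License not required.
2. floor area 15,500 square feet ≤ 16,100 square feet; seating 136 ≤ 178 → Trade Authorization not required.
3. seating 136 < 154; is located in Zone C → Limited Seating License required.
4. floor area 15,500 square feet ≥ 14,300 square feet; is located in Zone C (not: is located in a residentially zoned district) → Large Premises Permit not required.
5. floor area 15,500 square feet < 15,900 square feet; seating 136 ≤ 190 → Small Premises Registration not required.

Limited Seating License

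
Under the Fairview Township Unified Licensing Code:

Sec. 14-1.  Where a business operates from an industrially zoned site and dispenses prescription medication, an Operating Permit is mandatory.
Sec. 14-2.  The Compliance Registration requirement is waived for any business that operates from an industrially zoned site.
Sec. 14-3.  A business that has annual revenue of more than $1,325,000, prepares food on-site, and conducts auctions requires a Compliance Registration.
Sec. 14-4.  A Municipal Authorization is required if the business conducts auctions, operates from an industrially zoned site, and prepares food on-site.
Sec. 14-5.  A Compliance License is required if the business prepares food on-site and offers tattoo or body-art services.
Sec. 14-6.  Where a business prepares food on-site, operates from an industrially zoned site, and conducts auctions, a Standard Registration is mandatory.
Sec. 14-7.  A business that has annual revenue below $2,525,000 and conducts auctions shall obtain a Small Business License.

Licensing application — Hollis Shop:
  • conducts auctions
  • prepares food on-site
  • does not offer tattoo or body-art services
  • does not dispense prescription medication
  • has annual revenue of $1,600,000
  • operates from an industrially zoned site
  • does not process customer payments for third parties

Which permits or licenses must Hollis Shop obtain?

Municipal Authorization, Small Business License, Standard Registration

Sec. 14-1. operates from an industrially zoned site; does not dispense prescription medication → Operating Permit not required.
Sec. 14-2. operates from an industrially zoned site → exempt from Compliance Registration.
Sec. 14-3. revenue $1,600,000 > $1,325,000; prepares food on-site; conducts auctions → Compliance Registration required.
Sec. 14-4. conducts auctions; operates from an industrially zoned site; prepares food on-site → Municipal Authorization required.
Sec. 14-5. prepares food on-site; does not offer tattoo or body-art services → Compliance License not required.
Sec. 14-6. prepares food on-site; operates from an industrially zoned site; conducts auctions → Standard Registration required.
Sec. 14-7. revenue $1,600,000 < $2,525,000; conducts auctions → Small Business License required.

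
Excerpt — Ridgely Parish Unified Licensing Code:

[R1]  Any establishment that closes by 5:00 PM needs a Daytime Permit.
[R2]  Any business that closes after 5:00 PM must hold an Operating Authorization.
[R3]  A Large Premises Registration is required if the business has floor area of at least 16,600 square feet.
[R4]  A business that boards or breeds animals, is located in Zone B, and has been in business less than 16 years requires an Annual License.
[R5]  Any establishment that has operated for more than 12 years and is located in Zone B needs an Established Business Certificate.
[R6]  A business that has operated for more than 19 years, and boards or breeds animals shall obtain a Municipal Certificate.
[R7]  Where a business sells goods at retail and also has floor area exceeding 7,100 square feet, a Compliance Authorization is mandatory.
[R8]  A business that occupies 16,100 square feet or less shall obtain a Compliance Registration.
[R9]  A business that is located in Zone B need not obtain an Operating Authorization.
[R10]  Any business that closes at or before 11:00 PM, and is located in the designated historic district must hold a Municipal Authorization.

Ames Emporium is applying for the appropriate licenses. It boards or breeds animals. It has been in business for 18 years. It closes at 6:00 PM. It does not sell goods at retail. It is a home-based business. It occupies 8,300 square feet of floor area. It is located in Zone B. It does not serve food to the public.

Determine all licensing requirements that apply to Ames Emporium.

[R1] closes 6:00 PM, after 5:00 PM → Daytime Permit not required.
[R2] closes 6:00 PM, after 5:00 PM → Operating Authorization required.
[R3] floor area 8,300 square feet < 16,600 square feet → Large Premises Registration not required.
[R4] boards or breeds animals; is located in Zone B; years in business 18 ≥ 16 → Annual License not required.
[R5] years in business 18 > 12; is located in Zone B → Established Business Certificate required.
[R6] years in business 18 ≤ 19; boards or breeds animals → Municipal Certificate not required.
[R7] does not sell goods at retail; floor area 8,300 square feet > 7,100 square feet → Compliance Authorization not required.
[R8] floor area 8,300 square feet ≤ 16,100 square feet → Compliance Registration required.
[R9] is located in Zone B → exempt from Operating Authorization.
[R10] closes 6:00 PM, at/before 11:00 PM; is located in Zone B (not: is located in the designated historic district) → Municipal Authorization not required.

Compliance Registration, Established Business Certificate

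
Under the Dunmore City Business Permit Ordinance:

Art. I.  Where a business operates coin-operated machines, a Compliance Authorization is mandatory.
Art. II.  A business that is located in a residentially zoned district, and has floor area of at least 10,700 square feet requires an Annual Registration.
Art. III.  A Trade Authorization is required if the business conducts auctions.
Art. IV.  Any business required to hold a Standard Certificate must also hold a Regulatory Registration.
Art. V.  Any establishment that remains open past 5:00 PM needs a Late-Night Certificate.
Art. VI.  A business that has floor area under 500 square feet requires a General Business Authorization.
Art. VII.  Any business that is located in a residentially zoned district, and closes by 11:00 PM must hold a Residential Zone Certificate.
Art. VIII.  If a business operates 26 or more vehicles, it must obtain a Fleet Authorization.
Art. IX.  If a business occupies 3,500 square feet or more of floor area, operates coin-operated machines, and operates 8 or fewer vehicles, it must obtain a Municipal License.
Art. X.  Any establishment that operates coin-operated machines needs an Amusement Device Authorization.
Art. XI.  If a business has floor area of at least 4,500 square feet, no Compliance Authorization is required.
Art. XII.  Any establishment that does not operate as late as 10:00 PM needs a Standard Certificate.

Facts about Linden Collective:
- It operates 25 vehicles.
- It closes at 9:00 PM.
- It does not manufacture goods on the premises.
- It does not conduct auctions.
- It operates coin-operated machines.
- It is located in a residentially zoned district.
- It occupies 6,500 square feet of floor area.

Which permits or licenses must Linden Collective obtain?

Amusement Device Authorization, Late-Night Certificate, Regulatory Registration, Residential Zone Certificate, Standard Certificate

Art. I. operates coin-operated machines → Compliance Authorization required.
Art. II. is located in a residentially zoned district; floor area 6,500 square feet < 10,700 square feet → Annual Registration not required.
Art. III. does not conduct auctions → Trade Authorization not required.
Art. IV. Standard Certificate is required → Regulatory Registration also required.
Art. V. closes 9:00 PM, after 5:00 PM → Late-Night Certificate required.
Art. VI. floor area 6,500 square feet ≥ 500 square feet → General Business Authorization not required.
Art. VII. is located in a residentially zoned district; closes 9:00 PM, at/before 11:00 PM → Residential Zone Certificate required.
Art. VIII. vehicles 25 < 26 → Fleet Authorization not required.
Art. IX. floor area 6,500 square feet ≥ 3,500 square feet; operates coin-operated machines; vehicles 25 > 8 → Municipal License not required.
Art. X. operates coin-operated machines → Amusement Device Authorization required.
Art. XI. floor area 6,500 square feet ≥ 4,500 square feet → exempt from Compliance Authorization.
Art. XII. closes 9:00 PM, at/before 10:00 PM → Standard Certificate required.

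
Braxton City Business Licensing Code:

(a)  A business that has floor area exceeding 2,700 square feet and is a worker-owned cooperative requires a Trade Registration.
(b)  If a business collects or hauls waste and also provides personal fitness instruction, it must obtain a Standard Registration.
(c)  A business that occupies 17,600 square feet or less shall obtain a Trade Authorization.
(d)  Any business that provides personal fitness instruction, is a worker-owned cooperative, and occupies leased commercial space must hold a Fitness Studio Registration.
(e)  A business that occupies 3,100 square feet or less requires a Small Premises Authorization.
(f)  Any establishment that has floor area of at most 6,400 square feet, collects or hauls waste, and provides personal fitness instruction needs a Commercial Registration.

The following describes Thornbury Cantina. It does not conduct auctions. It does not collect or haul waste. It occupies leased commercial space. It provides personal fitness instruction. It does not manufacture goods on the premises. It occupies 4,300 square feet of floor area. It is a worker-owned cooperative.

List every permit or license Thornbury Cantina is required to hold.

Fitness Studio Registration, Trade Authorization, Trade Registration

(a) floor area 4,300 square feet > 2,700 square feet; is a worker-owned cooperative → Trade Registration required.
(b) does not collect or haul waste; provides personal fitness instruction → Standard Registration not required.
(c) floor area 4,300 square feet ≤ 17,600 square feet → Trade Authorization required.
(d) provides personal fitness instruction; is a worker-owned cooperative; occupies leased commercial space → Fitness Studio Registration required.
(e) floor area 4,300 square feet > 3,100 square feet → Small Premises Authorization not required.
(f) floor area 4,300 square feet ≤ 6,400 square feet; does not collect or haul waste; provides personal fitness instruction → Commercial Registration not required.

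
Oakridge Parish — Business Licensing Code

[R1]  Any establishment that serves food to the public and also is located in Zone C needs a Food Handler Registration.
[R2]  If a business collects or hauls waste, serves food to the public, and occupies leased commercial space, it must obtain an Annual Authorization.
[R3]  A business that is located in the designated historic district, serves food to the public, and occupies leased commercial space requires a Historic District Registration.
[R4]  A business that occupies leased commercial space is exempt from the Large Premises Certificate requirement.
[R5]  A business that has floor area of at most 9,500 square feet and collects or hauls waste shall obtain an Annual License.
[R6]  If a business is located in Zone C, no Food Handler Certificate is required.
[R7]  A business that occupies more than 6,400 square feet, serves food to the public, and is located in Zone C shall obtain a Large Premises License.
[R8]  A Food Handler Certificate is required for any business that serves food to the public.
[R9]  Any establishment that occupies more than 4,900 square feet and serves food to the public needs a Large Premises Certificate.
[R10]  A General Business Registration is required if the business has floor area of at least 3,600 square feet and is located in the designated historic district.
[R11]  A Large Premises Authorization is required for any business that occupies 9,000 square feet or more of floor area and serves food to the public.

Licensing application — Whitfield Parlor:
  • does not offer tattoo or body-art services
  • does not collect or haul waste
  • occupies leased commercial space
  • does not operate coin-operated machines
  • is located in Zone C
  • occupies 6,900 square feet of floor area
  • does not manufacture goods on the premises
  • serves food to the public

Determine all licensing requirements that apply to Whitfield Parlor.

Food Handler Registration, Large Premises License

[R1] serves food to the public; is located in Zone C → Food Handler Registration required.
[R2] does not collect or haul waste; serves food to the public; occupies leased commercial space → Annual Authorization not required.
[R3] is located in Zone C (not: is located in the designated historic district); serves food to the public; occupies leased commercial space → Historic District Registration not required.
[R4] occupies leased commercial space → exempt from Large Premises Certificate.
[R5] floor area 6,900 square feet ≤ 9,500 square feet; does not collect or haul waste → Annual License not required.
[R6] is located in Zone C → exempt from Food Handler Certificate.
[R7] floor area 6,900 square feet > 6,400 square feet; serves food to the public; is located in Zone C → Large Premises License required.
[R8] serves food to the public → Food Handler Certificate required.
[R9] floor area 6,900 square feet > 4,900 square feet; serves food to the public → Large Premises Certificate required.
[R10] floor area 6,900 square feet ≥ 3,600 square feet; is located in Zone C (not: is located in the designated historic district) → General Business Registration not required.
[R11] floor area 6,900 square feet < 9,000 square feet; serves food to the public → Large Premises Authorization not required.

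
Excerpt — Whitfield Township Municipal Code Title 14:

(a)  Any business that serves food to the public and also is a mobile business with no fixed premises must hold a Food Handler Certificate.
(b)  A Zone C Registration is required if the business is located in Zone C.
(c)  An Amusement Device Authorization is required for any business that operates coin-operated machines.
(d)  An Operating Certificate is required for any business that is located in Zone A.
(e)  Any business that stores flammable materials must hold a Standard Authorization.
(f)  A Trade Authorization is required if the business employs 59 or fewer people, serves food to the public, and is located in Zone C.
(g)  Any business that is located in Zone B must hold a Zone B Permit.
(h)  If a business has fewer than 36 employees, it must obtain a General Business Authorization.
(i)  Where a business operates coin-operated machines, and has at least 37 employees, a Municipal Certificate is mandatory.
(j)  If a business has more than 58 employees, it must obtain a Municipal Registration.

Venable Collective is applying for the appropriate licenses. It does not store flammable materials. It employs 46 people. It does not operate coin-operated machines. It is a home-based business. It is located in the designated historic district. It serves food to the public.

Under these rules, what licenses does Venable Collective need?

(a) serves food to the public; is a home-based business (not: is a mobile business with no fixed premises) → Food Handler Certificate not required.
(b) is located in the designated historic district (not: is located in Zone C) → Zone C Registration not required.
(c) does not operate coin-operated machines → Amusement Device Authorization not required.
(d) is located in the designated historic district (not: is located in Zone A) → Operating Certificate not required.
(e) does not store flammable materials → Standard Authorization not required.
(f) employees 46 ≤ 59; serves food to the public; is located in the designated historic district (not: is located in Zone C) → Trade Authorization not required.
(g) is located in the designated historic district (not: is located in Zone B) → Zone B Permit not required.
(h) employees 46 ≥ 36 → General Business Authorization not required.
(i) does not operate coin-operated machines; employees 46 ≥ 37 → Municipal Certificate not required.
(j) employees 46 ≤ 58 → Municipal Registration not required.

None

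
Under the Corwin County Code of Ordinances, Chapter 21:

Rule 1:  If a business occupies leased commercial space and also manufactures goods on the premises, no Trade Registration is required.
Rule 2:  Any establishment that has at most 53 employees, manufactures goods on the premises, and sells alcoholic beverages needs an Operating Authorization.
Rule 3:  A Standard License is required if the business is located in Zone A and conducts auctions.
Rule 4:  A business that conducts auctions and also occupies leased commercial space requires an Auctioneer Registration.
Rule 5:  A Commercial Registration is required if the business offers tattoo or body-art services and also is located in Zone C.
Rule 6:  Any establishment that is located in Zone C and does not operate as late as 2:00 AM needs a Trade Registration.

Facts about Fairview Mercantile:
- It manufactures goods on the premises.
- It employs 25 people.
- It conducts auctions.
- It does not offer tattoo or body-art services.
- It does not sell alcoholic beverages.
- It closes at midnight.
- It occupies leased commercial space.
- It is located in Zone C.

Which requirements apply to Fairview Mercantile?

Auctioneer Registration

Rule 1: occupies leased commercial space; manufactures goods on the premises → exempt from Trade Registration.
Rule 2: employees 25 ≤ 53; manufactures goods on the premises; does not sell alcoholic beverages → Operating Authorization not required.
Rule 3: is located in Zone C (not: is located in Zone A); conducts auctions → Standard License not required.
Rule 4: conducts auctions; occupies leased commercial space → Auctioneer Registration required.
Rule 5: does not offer tattoo or body-art services; is located in Zone C → Commercial Registration not required.
Rule 6: is located in Zone C; closes midnight, at/before 2:00 AM → Trade Registration required.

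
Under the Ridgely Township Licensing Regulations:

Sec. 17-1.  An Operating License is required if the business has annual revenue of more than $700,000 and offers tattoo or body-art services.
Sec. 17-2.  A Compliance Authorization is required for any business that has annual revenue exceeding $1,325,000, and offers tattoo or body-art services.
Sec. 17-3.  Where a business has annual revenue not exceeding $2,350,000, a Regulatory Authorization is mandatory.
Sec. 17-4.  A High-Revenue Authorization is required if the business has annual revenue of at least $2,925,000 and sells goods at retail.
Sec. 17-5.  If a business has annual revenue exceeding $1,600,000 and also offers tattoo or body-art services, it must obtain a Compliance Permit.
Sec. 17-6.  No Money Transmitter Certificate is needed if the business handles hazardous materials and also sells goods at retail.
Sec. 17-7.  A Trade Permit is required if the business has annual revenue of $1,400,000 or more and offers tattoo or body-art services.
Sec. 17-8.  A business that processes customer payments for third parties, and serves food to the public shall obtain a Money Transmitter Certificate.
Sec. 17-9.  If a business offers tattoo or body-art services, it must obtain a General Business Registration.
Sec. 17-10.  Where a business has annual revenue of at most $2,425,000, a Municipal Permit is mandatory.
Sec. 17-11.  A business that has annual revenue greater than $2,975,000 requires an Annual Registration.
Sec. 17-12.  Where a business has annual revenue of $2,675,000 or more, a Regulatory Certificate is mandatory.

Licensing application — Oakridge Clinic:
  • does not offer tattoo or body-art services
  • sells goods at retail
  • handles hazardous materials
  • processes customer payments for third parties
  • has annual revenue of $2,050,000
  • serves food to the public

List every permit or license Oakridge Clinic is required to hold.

Municipal Permit, Regulatory Authorization

Sec. 17-1. revenue $2,050,000 > $700,000; does not offer tattoo or body-art services → Operating License not required.
Sec. 17-2. revenue $2,050,000 > $1,325,000; does not offer tattoo or body-art services → Compliance Authorization not required.
Sec. 17-3. revenue $2,050,000 ≤ $2,350,000 → Regulatory Authorization required.
Sec. 17-4. revenue $2,050,000 < $2,925,000; sells goods at retail → High-Revenue Authorization not required.
Sec. 17-5. revenue $2,050,000 > $1,600,000; does not offer tattoo or body-art services → Compliance Permit not required.
Sec. 17-6. handles hazardous materials; sells goods at retail → exempt from Money Transmitter Certificate.
Sec. 17-7. revenue $2,050,000 ≥ $1,400,000; does not offer tattoo or body-art services → Trade Permit not required.
Sec. 17-8. processes customer payments for third parties; serves food to the public → Money Transmitter Certificate required.
Sec. 17-9. does not offer tattoo or body-art services → General Business Registration not required.
Sec. 17-10. revenue $2,050,000 ≤ $2,425,000 → Municipal Permit required.
Sec. 17-11. revenue $2,050,000 ≤ $2,975,000 → Annual Registration not required.
Sec. 17-12. revenue $2,050,000 < $2,675,000 → Regulatory Certificate not required.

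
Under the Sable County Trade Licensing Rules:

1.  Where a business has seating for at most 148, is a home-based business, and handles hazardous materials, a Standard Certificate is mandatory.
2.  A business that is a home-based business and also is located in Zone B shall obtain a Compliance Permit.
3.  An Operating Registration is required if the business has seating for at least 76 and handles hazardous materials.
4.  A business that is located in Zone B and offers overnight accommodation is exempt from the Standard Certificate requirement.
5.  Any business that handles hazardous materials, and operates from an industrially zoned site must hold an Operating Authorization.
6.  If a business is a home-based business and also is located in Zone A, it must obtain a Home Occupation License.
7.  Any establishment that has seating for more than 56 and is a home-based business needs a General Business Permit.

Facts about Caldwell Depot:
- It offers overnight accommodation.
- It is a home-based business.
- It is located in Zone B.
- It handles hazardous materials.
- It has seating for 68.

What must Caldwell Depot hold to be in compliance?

1. seating 68 ≤ 148; is a home-based business; handles hazardous materials → Standard Certificate required.
2. is a home-based business; is located in Zone B → Compliance Permit required.
3. seating 68 < 76; handles hazardous materials → Operating Registration not required.
4. is located in Zone B; offers overnight accommodation → exempt from Standard Certificate.
5. handles hazardous materials; is a home-based business (not: operates from an industrially zoned site) → Operating Authorization not required.
6. is a home-based business; is located in Zone B (not: is located in Zone A) → Home Occupation License not required.
7. seating 68 > 56; is a home-based business → General Business Permit required.

Compliance Permit, General Business Permit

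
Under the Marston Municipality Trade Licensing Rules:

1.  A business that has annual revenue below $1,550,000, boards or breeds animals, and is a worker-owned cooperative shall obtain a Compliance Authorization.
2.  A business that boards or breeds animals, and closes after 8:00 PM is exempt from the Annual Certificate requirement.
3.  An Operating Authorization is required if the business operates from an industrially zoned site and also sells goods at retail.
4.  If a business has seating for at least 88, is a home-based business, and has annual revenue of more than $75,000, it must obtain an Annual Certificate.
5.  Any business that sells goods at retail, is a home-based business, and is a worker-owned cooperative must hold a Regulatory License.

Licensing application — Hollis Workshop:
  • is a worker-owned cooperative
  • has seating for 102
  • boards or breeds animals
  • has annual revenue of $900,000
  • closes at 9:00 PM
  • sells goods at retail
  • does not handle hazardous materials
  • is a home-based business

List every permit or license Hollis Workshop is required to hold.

1. revenue $900,000 < $1,550,000; boards or breeds animals; is a worker-owned cooperative → Compliance Authorization required.
2. boards or breeds animals; closes 9:00 PM, after 8:00 PM → exempt from Annual Certificate.
3. is a home-based business (not: operates from an industrially zoned site); sells goods at retail → Operating Authorization not required.
4. seating 102 ≥ 88; is a home-based business; revenue $900,000 > $75,000 → Annual Certificate required.
5. sells goods at retail; is a home-based business; is a worker-owned cooperative → Regulatory License required.

Compliance Authorization, Regulatory License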